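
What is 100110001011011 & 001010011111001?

AND: 1 only when both bits are 1
  100110001011011
& 001010011111001
-----------------
  000010001011001
Decimal: 19547 & 5369 = 1113



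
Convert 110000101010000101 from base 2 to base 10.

Sum of powers of 2 for each 1-bit:
2^0 + 2^2 + 2^7 + 2^9 + 2^11 + 2^16 + 2^17
= 1 + 4 + 128 + 512 + 2048 + 65536 + 131072
= 199301



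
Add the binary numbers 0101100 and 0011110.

Add column by column from the right: bit + bit + carry-in; write the sum mod 2, carry 1 when the sum is 2 or 3.
carry:  1111000
        0101100
+       0011110
---------------
       01001010
(the carry out of the leftmost column, 0, becomes the leading bit)
Decimal check:
  0101100 = 32 + 8 + 4 = 44
  0011110 = 16 + 8 + 4 + 2 = 30
  44 + 30 = 74, and 01001010 = 64 + 8 + 2 = 74 ✓



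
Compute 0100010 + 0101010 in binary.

Add column by column from the right: bit + bit + carry-in; write the sum mod 2, carry 1 when the sum is 2 or 3.
carry:  1000100
        0100010
+       0101010
---------------
       01001100
(the carry out of the leftmost column, 0, becomes the leading bit)
Decimal check:
  0100010 = 32 + 2 = 34
  0101010 = 32 + 8 + 2 = 42
  34 + 42 = 76, and 01001100 = 64 + 8 + 4 = 76 ✓



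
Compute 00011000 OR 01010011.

OR: 1 when either bit is 1
  00011000
| 01010011
----------
  01011011
Decimal: 24 | 83 = 91



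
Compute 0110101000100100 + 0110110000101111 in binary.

Add column by column from the right: bit + bit + carry-in; write the sum mod 2, carry 1 when the sum is 2 or 3.
carry:  1101000001011000
        0110101000100100
+       0110110000101111
------------------------
       01101011001010011
(the carry out of the leftmost column, 0, becomes the leading bit)
Decimal check:
  0110101000100100 = 16384 + 8192 + 2048 + 512 + 32 + 4 = 27172
  0110110000101111 = 16384 + 8192 + 2048 + 1024 + 32 + 8 + 4 + 2 + 1 = 27695
  27172 + 27695 = 54867, and 01101011001010011 = 32768 + 16384 + 4096 + 1024 + 512 + 64 + 16 + 2 + 1 = 54867 ✓



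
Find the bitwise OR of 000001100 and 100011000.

OR: 1 when either bit is 1
  000001100
| 100011000
-----------
  100011100
Decimal: 12 | 280 = 284



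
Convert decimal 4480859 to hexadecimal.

Using repeated division by 16 (digits 10–15 are A–F):
4480859 ÷ 16 = 280053 remainder 11 (B)
280053 ÷ 16 = 17503 remainder 5
17503 ÷ 16 = 1093 remainder 15 (F)
1093 ÷ 16 = 68 remainder 5
68 ÷ 16 = 4 remainder 4
4 ÷ 16 = 0 remainder 4
Reading remainders bottom to top: 445F5B



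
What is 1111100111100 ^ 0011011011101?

XOR: 1 when bits differ
  1111100111100
^ 0011011011101
---------------
  1100111100001
Decimal: 7996 ^ 1757 = 6625



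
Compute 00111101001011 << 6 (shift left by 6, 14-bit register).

Original: 00111101001011 (decimal 3915)
Shift left by 6 positions
Append 6 zeros on the right and drop the 6 high bits that overflow the 14-bit width
Result: 01001011000000 (decimal 4800)
Equivalent: 3915 << 6 = 3915 × 2^6 = 250560, truncated to 14 bits = 4800



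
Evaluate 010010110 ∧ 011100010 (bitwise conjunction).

AND: 1 only when both bits are 1
  010010110
& 011100010
-----------
  010000010
Decimal: 150 & 226 = 130



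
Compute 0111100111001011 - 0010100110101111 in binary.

Method 1 - Direct subtraction (column by column from the right: bit − bit − borrow-in; if negative, add 2 and borrow 1 from the next column):
borrow: 0000000001111000
        0111100111001011
-       0010100110101111
------------------------
        0101000000011100

Method 2 - Add two's complement:
Two's complement of 0010100110101111: invert → 1101011001010000, add 1 → 1101011001010001
  0111100111001011
+ 1101011001010001
------------------
 10101000000011100  (end carry out of the top bit = 1)
Discarding the end carry: 0101000000011100
Decimal check:
  0111100111001011 = 16384 + 8192 + 4096 + 2048 + 256 + 128 + 64 + 8 + 2 + 1 = 31179
  0010100110101111 = 8192 + 2048 + 256 + 128 + 32 + 8 + 4 + 2 + 1 = 10671
  31179 - 10671 = 20508, and 0101000000011100 = 16384 + 4096 + 16 + 8 + 4 = 20508 ✓



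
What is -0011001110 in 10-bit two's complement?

Original: 0011001110
Step 1 - Invert all bits: 1100110001
Step 2 - Add 1: 1100110010
Verification: 0011001110 + 1100110010 = 10000000000; discarding the end carry (carry out of the top bit) leaves the 10-bit value 0000000000, as required for x + (-x)



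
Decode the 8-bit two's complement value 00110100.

Binary: 00110100
Sign bit: 0 (non-negative)
Read directly as an unsigned value:
00110100 = 32 + 16 + 4 = 52
Value: 52



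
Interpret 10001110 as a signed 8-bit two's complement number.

Binary: 10001110
Sign bit: 1 (negative)
Invert: 01110001
Add 1:  01110010
Magnitude: 01110010 = 64 + 32 + 16 + 2 = 114
Value: -114



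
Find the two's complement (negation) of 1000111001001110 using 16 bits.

Original (sign bit 1, negative): 1000111001001110
Step 1 - Invert all bits: 0111000110110001
Step 2 - Add 1: 0111000110110010
Verification: 1000111001001110 + 0111000110110010 = 10000000000000000; discarding the end carry (carry out of the top bit) leaves the 16-bit value 0000000000000000, as required for x + (-x)



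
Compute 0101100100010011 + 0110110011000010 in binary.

Add column by column from the right: bit + bit + carry-in; write the sum mod 2, carry 1 when the sum is 2 or 3.
carry:  1111000000000100
        0101100100010011
+       0110110011000010
------------------------
       01100010111010101
(the carry out of the leftmost column, 0, becomes the leading bit)
Decimal check:
  0101100100010011 = 16384 + 4096 + 2048 + 256 + 16 + 2 + 1 = 22803
  0110110011000010 = 16384 + 8192 + 2048 + 1024 + 128 + 64 + 2 = 27842
  22803 + 27842 = 50645, and 01100010111010101 = 32768 + 16384 + 1024 + 256 + 128 + 64 + 16 + 4 + 1 = 50645 ✓



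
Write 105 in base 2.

Using repeated division by 2:
105 ÷ 2 = 52 remainder 1
52 ÷ 2 = 26 remainder 0
26 ÷ 2 = 13 remainder 0
13 ÷ 2 = 6 remainder 1
6 ÷ 2 = 3 remainder 0
3 ÷ 2 = 1 remainder 1
1 ÷ 2 = 0 remainder 1
Reading remainders bottom to top: 1101001



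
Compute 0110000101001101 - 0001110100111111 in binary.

Method 1 - Direct subtraction (column by column from the right: bit − bit − borrow-in; if negative, add 2 and borrow 1 from the next column):
borrow: 0011100001111100
        0110000101001101
-       0001110100111111
------------------------
        0100010000001110

Method 2 - Add two's complement:
Two's complement of 0001110100111111: invert → 1110001011000000, add 1 → 1110001011000001
  0110000101001101
+ 1110001011000001
------------------
 10100010000001110  (end carry out of the top bit = 1)
Discarding the end carry: 0100010000001110
Decimal check:
  0110000101001101 = 16384 + 8192 + 256 + 64 + 8 + 4 + 1 = 24909
  0001110100111111 = 4096 + 2048 + 1024 + 256 + 32 + 16 + 8 + 4 + 2 + 1 = 7487
  24909 - 7487 = 17422, and 0100010000001110 = 16384 + 1024 + 8 + 4 + 2 = 17422 ✓



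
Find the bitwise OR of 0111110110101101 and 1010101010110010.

OR: 1 when either bit is 1
  0111110110101101
| 1010101010110010
------------------
  1111111110111111
Decimal: 32173 | 43698 = 65471



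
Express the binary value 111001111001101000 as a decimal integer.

Sum of powers of 2 for each 1-bit:
2^3 + 2^5 + 2^6 + 2^9 + 2^10 + 2^11 + 2^12 + 2^15 + 2^16 + 2^17
= 8 + 32 + 64 + 512 + 1024 + 2048 + 4096 + 32768 + 65536 + 131072
= 237160



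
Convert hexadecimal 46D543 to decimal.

Expand by place value (powers of 16):
Digit values: D = 13
46D543 = 4 × 16^5 + 6 × 16^4 + 13 × 16^3 + 5 × 16^2 + 4 × 16^1 + 3 × 16^0
= 4 × 1048576 + 6 × 65536 + 13 × 4096 + 5 × 256 + 4 × 16 + 3 × 1
= 4194304 + 393216 + 53248 + 1280 + 64 + 3
= 4642115



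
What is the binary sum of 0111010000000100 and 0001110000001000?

Add column by column from the right: bit + bit + carry-in; write the sum mod 2, carry 1 when the sum is 2 or 3.
carry:  1111100000000000
        0111010000000100
+       0001110000001000
------------------------
       01001000000001100
(the carry out of the leftmost column, 0, becomes the leading bit)
Decimal check:
  0111010000000100 = 16384 + 8192 + 4096 + 1024 + 4 = 29700
  0001110000001000 = 4096 + 2048 + 1024 + 8 = 7176
  29700 + 7176 = 36876, and 01001000000001100 = 32768 + 4096 + 8 + 4 = 36876 ✓



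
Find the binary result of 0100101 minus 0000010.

Method 1 - Direct subtraction (column by column from the right: bit − bit − borrow-in; if negative, add 2 and borrow 1 from the next column):
borrow: 0000100
        0100101
-       0000010
---------------
        0100011

Method 2 - Add two's complement:
Two's complement of 0000010: invert → 1111101, add 1 → 1111110
  0100101
+ 1111110
---------
 10100011  (end carry out of the top bit = 1)
Discarding the end carry: 0100011
Decimal check:
  0100101 = 32 + 4 + 1 = 37
  0000010 = 2
  37 - 2 = 35, and 0100011 = 32 + 2 + 1 = 35 ✓



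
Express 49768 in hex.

Using repeated division by 16 (digits 10–15 are A–F):
49768 ÷ 16 = 3110 remainder 8
3110 ÷ 16 = 194 remainder 6
194 ÷ 16 = 12 remainder 2
12 ÷ 16 = 0 remainder 12 (C)
Reading remainders bottom to top: C268



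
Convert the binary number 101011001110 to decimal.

Sum of powers of 2 for each 1-bit:
2^1 + 2^2 + 2^3 + 2^6 + 2^7 + 2^9 + 2^11
= 2 + 4 + 8 + 64 + 128 + 512 + 2048
= 2766



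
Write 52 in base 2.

Using repeated division by 2:
52 ÷ 2 = 26 remainder 0
26 ÷ 2 = 13 remainder 0
13 ÷ 2 = 6 remainder 1
6 ÷ 2 = 3 remainder 0
3 ÷ 2 = 1 remainder 1
1 ÷ 2 = 0 remainder 1
Reading remainders bottom to top: 110100



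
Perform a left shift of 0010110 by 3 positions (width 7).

Original: 0010110 (decimal 22)
Shift left by 3 positions
Append 3 zeros on the right and drop the 3 high bits that overflow the 7-bit width
Result: 0110000 (decimal 48)
Equivalent: 22 << 3 = 22 × 2^3 = 176, truncated to 7 bits = 48



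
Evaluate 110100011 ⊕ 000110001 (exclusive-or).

XOR: 1 when bits differ
  110100011
^ 000110001
-----------
  110010010
Decimal: 419 ^ 49 = 402



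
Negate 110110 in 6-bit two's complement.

Original (sign bit 1, negative): 110110
Step 1 - Invert all bits: 001001
Step 2 - Add 1: 001010
Verification: 110110 + 001010 = 1000000; discarding the end carry (carry out of the top bit) leaves the 6-bit value 000000, as required for x + (-x)



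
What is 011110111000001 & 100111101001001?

AND: 1 only when both bits are 1
  011110111000001
& 100111101001001
-----------------
  000110101000001
Decimal: 15809 & 20297 = 3393



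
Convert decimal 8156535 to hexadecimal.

Using repeated division by 16 (digits 10–15 are A–F):
8156535 ÷ 16 = 509783 remainder 7
509783 ÷ 16 = 31861 remainder 7
31861 ÷ 16 = 1991 remainder 5
1991 ÷ 16 = 124 remainder 7
124 ÷ 16 = 7 remainder 12 (C)
7 ÷ 16 = 0 remainder 7
Reading remainders bottom to top: 7C7577



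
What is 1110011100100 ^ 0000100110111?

XOR: 1 when bits differ
  1110011100100
^ 0000100110111
---------------
  1110111010011
Decimal: 7396 ^ 311 = 7635



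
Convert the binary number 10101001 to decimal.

Sum of powers of 2 for each 1-bit:
2^0 + 2^3 + 2^5 + 2^7
= 1 + 8 + 32 + 128
= 169



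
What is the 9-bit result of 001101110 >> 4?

Original: 001101110 (decimal 110)
Shift right by 4 positions
Drop the 4 low bits; fill with zeros on the left
Result: 000000110 (decimal 6)
Equivalent: 110 >> 4 = 110 ÷ 2^4 = 6



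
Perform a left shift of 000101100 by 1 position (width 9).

Original: 000101100 (decimal 44)
Shift left by 1 position
Append 1 zero on the right
Result: 001011000 (decimal 88)
Equivalent: 44 << 1 = 44 × 2^1 = 88



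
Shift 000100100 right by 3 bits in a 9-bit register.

Original: 000100100 (decimal 36)
Shift right by 3 positions
Drop the 3 low bits; fill with zeros on the left
Result: 000000100 (decimal 4)
Equivalent: 36 >> 3 = 36 ÷ 2^3 = 4



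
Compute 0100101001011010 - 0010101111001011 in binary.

Method 1 - Direct subtraction (column by column from the right: bit − bit − borrow-in; if negative, add 2 and borrow 1 from the next column):
borrow: 0111111100011110
        0100101001011010
-       0010101111001011
------------------------
        0001111010001111

Method 2 - Add two's complement:
Two's complement of 0010101111001011: invert → 1101010000110100, add 1 → 1101010000110101
  0100101001011010
+ 1101010000110101
------------------
 10001111010001111  (end carry out of the top bit = 1)
Discarding the end carry: 0001111010001111
Decimal check:
  0100101001011010 = 16384 + 2048 + 512 + 64 + 16 + 8 + 2 = 19034
  0010101111001011 = 8192 + 2048 + 512 + 256 + 128 + 64 + 8 + 2 + 1 = 11211
  19034 - 11211 = 7823, and 0001111010001111 = 4096 + 2048 + 1024 + 512 + 128 + 8 + 4 + 2 + 1 = 7823 ✓



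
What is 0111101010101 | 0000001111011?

OR: 1 when either bit is 1
  0111101010101
| 0000001111011
---------------
  0111101111111
Decimal: 3925 | 123 = 3967



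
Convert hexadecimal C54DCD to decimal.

Expand by place value (powers of 16):
Digit values: C = 12, D = 13
C54DCD = 12 × 16^5 + 5 × 16^4 + 4 × 16^3 + 13 × 16^2 + 12 × 16^1 + 13 × 16^0
= 12 × 1048576 + 5 × 65536 + 4 × 4096 + 13 × 256 + 12 × 16 + 13 × 1
= 12582912 + 327680 + 16384 + 3328 + 192 + 13
= 12930509



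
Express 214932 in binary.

Using repeated division by 2:
214932 ÷ 2 = 107466 remainder 0
107466 ÷ 2 = 53733 remainder 0
53733 ÷ 2 = 26866 remainder 1
26866 ÷ 2 = 13433 remainder 0
13433 ÷ 2 = 6716 remainder 1
6716 ÷ 2 = 3358 remainder 0
3358 ÷ 2 = 1679 remainder 0
1679 ÷ 2 = 839 remainder 1
839 ÷ 2 = 419 remainder 1
419 ÷ 2 = 209 remainder 1
209 ÷ 2 = 104 remainder 1
104 ÷ 2 = 52 remainder 0
52 ÷ 2 = 26 remainder 0
26 ÷ 2 = 13 remainder 0
13 ÷ 2 = 6 remainder 1
6 ÷ 2 = 3 remainder 0
3 ÷ 2 = 1 remainder 1
1 ÷ 2 = 0 remainder 1
Reading remainders bottom to top: 110100011110010100



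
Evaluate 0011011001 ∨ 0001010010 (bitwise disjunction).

OR: 1 when either bit is 1
  0011011001
| 0001010010
------------
  0011011011
Decimal: 217 | 82 = 219



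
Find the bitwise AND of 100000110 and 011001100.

AND: 1 only when both bits are 1
  100000110
& 011001100
-----------
  000000100
Decimal: 262 & 204 = 4



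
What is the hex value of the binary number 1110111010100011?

Group into 4-bit nibbles from right:
  1110 = E
  1110 = E
  1010 = A
  0011 = 3
Result: EEA3



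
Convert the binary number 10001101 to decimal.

Sum of powers of 2 for each 1-bit:
2^0 + 2^2 + 2^3 + 2^7
= 1 + 4 + 8 + 128
= 141



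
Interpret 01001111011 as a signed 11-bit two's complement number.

Binary: 01001111011
Sign bit: 0 (non-negative)
Read directly as an unsigned value:
01001111011 = 512 + 64 + 32 + 16 + 8 + 2 + 1 = 635
Value: 635



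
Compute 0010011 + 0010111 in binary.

Add column by column from the right: bit + bit + carry-in; write the sum mod 2, carry 1 when the sum is 2 or 3.
carry:  0101110
        0010011
+       0010111
---------------
       00101010
(the carry out of the leftmost column, 0, becomes the leading bit)
Decimal check:
  0010011 = 16 + 2 + 1 = 19
  0010111 = 16 + 4 + 2 + 1 = 23
  19 + 23 = 42, and 00101010 = 32 + 8 + 2 = 42 ✓



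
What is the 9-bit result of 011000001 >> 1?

Original: 011000001 (decimal 193)
Shift right by 1 position
Drop the 1 low bit; fill with zero on the left
Result: 001100000 (decimal 96)
Equivalent: 193 >> 1 = 193 ÷ 2^1 = 96



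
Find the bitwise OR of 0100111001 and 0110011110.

OR: 1 when either bit is 1
  0100111001
| 0110011110
------------
  0110111111
Decimal: 313 | 414 = 447



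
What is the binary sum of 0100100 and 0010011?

Add column by column from the right: bit + bit + carry-in; write the sum mod 2, carry 1 when the sum is 2 or 3.
carry:  0000000
        0100100
+       0010011
---------------
       00110111
(the carry out of the leftmost column, 0, becomes the leading bit)
Decimal check:
  0100100 = 32 + 4 = 36
  0010011 = 16 + 2 + 1 = 19
  36 + 19 = 55, and 00110111 = 32 + 16 + 4 + 2 + 1 = 55 ✓



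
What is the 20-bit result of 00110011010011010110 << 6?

Original: 00110011010011010110 (decimal 210134)
Shift left by 6 positions
Append 6 zeros on the right and drop the 6 high bits that overflow the 20-bit width
Result: 11010011010110000000 (decimal 865664)
Equivalent: 210134 << 6 = 210134 × 2^6 = 13448576, truncated to 20 bits = 865664



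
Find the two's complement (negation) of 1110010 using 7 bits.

Original (sign bit 1, negative): 1110010
Step 1 - Invert all bits: 0001101
Step 2 - Add 1: 0001110
Verification: 1110010 + 0001110 = 10000000; discarding the end carry (carry out of the top bit) leaves the 7-bit value 0000000, as required for x + (-x)



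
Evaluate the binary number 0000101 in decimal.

Sum of powers of 2 for each 1-bit:
2^0 + 2^2
= 1 + 4
= 5



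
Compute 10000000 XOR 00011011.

XOR: 1 when bits differ
  10000000
^ 00011011
----------
  10011011
Decimal: 128 ^ 27 = 155



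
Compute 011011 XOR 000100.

XOR: 1 when bits differ
  011011
^ 000100
--------
  011111
Decimal: 27 ^ 4 = 31



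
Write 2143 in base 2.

Using repeated division by 2:
2143 ÷ 2 = 1071 remainder 1
1071 ÷ 2 = 535 remainder 1
535 ÷ 2 = 267 remainder 1
267 ÷ 2 = 133 remainder 1
133 ÷ 2 = 66 remainder 1
66 ÷ 2 = 33 remainder 0
33 ÷ 2 = 16 remainder 1
16 ÷ 2 = 8 remainder 0
8 ÷ 2 = 4 remainder 0
4 ÷ 2 = 2 remainder 0
2 ÷ 2 = 1 remainder 0
1 ÷ 2 = 0 remainder 1
Reading remainders bottom to top: 100001011111



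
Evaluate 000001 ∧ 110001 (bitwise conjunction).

AND: 1 only when both bits are 1
  000001
& 110001
--------
  000001
Decimal: 1 & 49 = 1



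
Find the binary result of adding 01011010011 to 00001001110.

Add column by column from the right: bit + bit + carry-in; write the sum mod 2, carry 1 when the sum is 2 or 3.
carry:  00110111100
        01011010011
+       00001001110
-------------------
       001100100001
(the carry out of the leftmost column, 0, becomes the leading bit)
Decimal check:
  01011010011 = 512 + 128 + 64 + 16 + 2 + 1 = 723
  00001001110 = 64 + 8 + 4 + 2 = 78
  723 + 78 = 801, and 001100100001 = 512 + 256 + 32 + 1 = 801 ✓



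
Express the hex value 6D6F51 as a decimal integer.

Expand by place value (powers of 16):
Digit values: D = 13, F = 15
6D6F51 = 6 × 16^5 + 13 × 16^4 + 6 × 16^3 + 15 × 16^2 + 5 × 16^1 + 1 × 16^0
= 6 × 1048576 + 13 × 65536 + 6 × 4096 + 15 × 256 + 5 × 16 + 1 × 1
= 6291456 + 851968 + 24576 + 3840 + 80 + 1
= 7171921



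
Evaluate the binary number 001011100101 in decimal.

Sum of powers of 2 for each 1-bit:
2^0 + 2^2 + 2^5 + 2^6 + 2^7 + 2^9
= 1 + 4 + 32 + 64 + 128 + 512
= 741



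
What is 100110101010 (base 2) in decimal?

Sum of powers of 2 for each 1-bit:
2^1 + 2^3 + 2^5 + 2^7 + 2^8 + 2^11
= 2 + 8 + 32 + 128 + 256 + 2048
= 2474



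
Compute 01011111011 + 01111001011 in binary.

Add column by column from the right: bit + bit + carry-in; write the sum mod 2, carry 1 when the sum is 2 or 3.
carry:  11111110110
        01011111011
+       01111001011
-------------------
       011011000110
(the carry out of the leftmost column, 0, becomes the leading bit)
Decimal check:
  01011111011 = 512 + 128 + 64 + 32 + 16 + 8 + 2 + 1 = 763
  01111001011 = 512 + 256 + 128 + 64 + 8 + 2 + 1 = 971
  763 + 971 = 1734, and 011011000110 = 1024 + 512 + 128 + 64 + 4 + 2 = 1734 ✓



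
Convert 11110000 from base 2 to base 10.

Sum of powers of 2 for each 1-bit:
2^4 + 2^5 + 2^6 + 2^7
= 16 + 32 + 64 + 128
= 240



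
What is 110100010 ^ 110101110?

XOR: 1 when bits differ
  110100010
^ 110101110
-----------
  000001100
Decimal: 418 ^ 430 = 12



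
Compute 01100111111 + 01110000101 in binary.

Add column by column from the right: bit + bit + carry-in; write the sum mod 2, carry 1 when the sum is 2 or 3.
carry:  11001111110
        01100111111
+       01110000101
-------------------
       011011000100
(the carry out of the leftmost column, 0, becomes the leading bit)
Decimal check:
  01100111111 = 512 + 256 + 32 + 16 + 8 + 4 + 2 + 1 = 831
  01110000101 = 512 + 256 + 128 + 4 + 1 = 901
  831 + 901 = 1732, and 011011000100 = 1024 + 512 + 128 + 64 + 4 = 1732 ✓



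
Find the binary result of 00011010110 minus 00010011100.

Method 1 - Direct subtraction (column by column from the right: bit − bit − borrow-in; if negative, add 2 and borrow 1 from the next column):
borrow: 00001110000
        00011010110
-       00010011100
-------------------
        00000111010

Method 2 - Add two's complement:
Two's complement of 00010011100: invert → 11101100011, add 1 → 11101100100
  00011010110
+ 11101100100
-------------
 100000111010  (end carry out of the top bit = 1)
Discarding the end carry: 00000111010
Decimal check:
  00011010110 = 128 + 64 + 16 + 4 + 2 = 214
  00010011100 = 128 + 16 + 8 + 4 = 156
  214 - 156 = 58, and 00000111010 = 32 + 16 + 8 + 2 = 58 ✓



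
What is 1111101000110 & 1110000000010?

AND: 1 only when both bits are 1
  1111101000110
& 1110000000010
---------------
  1110000000010
Decimal: 8006 & 7170 = 7170



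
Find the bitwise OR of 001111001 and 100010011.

OR: 1 when either bit is 1
  001111001
| 100010011
-----------
  101111011
Decimal: 121 | 275 = 379



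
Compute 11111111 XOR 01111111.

XOR: 1 when bits differ
  11111111
^ 01111111
----------
  10000000
Decimal: 255 ^ 127 = 128



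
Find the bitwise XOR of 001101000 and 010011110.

XOR: 1 when bits differ
  001101000
^ 010011110
-----------
  011110110
Decimal: 104 ^ 158 = 246



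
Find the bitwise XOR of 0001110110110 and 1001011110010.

XOR: 1 when bits differ
  0001110110110
^ 1001011110010
---------------
  1000101000100
Decimal: 950 ^ 4850 = 4420



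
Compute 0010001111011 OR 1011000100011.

OR: 1 when either bit is 1
  0010001111011
| 1011000100011
---------------
  1011001111011
Decimal: 1147 | 5667 = 5755



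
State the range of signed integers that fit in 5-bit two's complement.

For 5-bit two's complement:
Minimum: -2^4 = -16
Maximum: 2^4 - 1 = 15



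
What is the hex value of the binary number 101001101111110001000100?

Group into 4-bit nibbles from right:
  1010 = A
  0110 = 6
  1111 = F
  1100 = C
  0100 = 4
  0100 = 4
Result: A6FC44



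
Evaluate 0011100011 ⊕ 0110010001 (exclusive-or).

XOR: 1 when bits differ
  0011100011
^ 0110010001
------------
  0101110010
Decimal: 227 ^ 401 = 370



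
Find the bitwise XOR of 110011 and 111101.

XOR: 1 when bits differ
  110011
^ 111101
--------
  001110
Decimal: 51 ^ 61 = 14



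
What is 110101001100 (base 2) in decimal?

Sum of powers of 2 for each 1-bit:
2^2 + 2^3 + 2^6 + 2^8 + 2^10 + 2^11
= 4 + 8 + 64 + 256 + 1024 + 2048
= 3404



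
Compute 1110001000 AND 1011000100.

AND: 1 only when both bits are 1
  1110001000
& 1011000100
------------
  1010000000
Decimal: 904 & 708 = 640



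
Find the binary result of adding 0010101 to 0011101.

Add column by column from the right: bit + bit + carry-in; write the sum mod 2, carry 1 when the sum is 2 or 3.
carry:  0111010
        0010101
+       0011101
---------------
       00110010
(the carry out of the leftmost column, 0, becomes the leading bit)
Decimal check:
  0010101 = 16 + 4 + 1 = 21
  0011101 = 16 + 8 + 4 + 1 = 29
  21 + 29 = 50, and 00110010 = 32 + 16 + 2 = 50 ✓



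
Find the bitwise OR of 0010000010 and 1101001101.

OR: 1 when either bit is 1
  0010000010
| 1101001101
------------
  1111001111
Decimal: 130 | 845 = 975



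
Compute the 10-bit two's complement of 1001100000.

Original (sign bit 1, negative): 1001100000
Step 1 - Invert all bits: 0110011111
Step 2 - Add 1: 0110100000
Verification: 1001100000 + 0110100000 = 10000000000; discarding the end carry (carry out of the top bit) leaves the 10-bit value 0000000000, as required for x + (-x)



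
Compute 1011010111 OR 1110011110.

OR: 1 when either bit is 1
  1011010111
| 1110011110
------------
  1111011111
Decimal: 727 | 926 = 991



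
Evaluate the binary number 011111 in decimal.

Sum of powers of 2 for each 1-bit:
2^0 + 2^1 + 2^2 + 2^3 + 2^4
= 1 + 2 + 4 + 8 + 16
= 31



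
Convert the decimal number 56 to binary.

Using repeated division by 2:
56 ÷ 2 = 28 remainder 0
28 ÷ 2 = 14 remainder 0
14 ÷ 2 = 7 remainder 0
7 ÷ 2 = 3 remainder 1
3 ÷ 2 = 1 remainder 1
1 ÷ 2 = 0 remainder 1
Reading remainders bottom to top: 111000



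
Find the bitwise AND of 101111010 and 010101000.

AND: 1 only when both bits are 1
  101111010
& 010101000
-----------
  000101000
Decimal: 378 & 168 = 40



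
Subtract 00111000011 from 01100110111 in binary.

Method 1 - Direct subtraction (column by column from the right: bit − bit − borrow-in; if negative, add 2 and borrow 1 from the next column):
borrow: 01110000000
        01100110111
-       00111000011
-------------------
        00101110100

Method 2 - Add two's complement:
Two's complement of 00111000011: invert → 11000111100, add 1 → 11000111101
  01100110111
+ 11000111101
-------------
 100101110100  (end carry out of the top bit = 1)
Discarding the end carry: 00101110100
Decimal check:
  01100110111 = 512 + 256 + 32 + 16 + 4 + 2 + 1 = 823
  00111000011 = 256 + 128 + 64 + 2 + 1 = 451
  823 - 451 = 372, and 00101110100 = 256 + 64 + 32 + 16 + 4 = 372 ✓



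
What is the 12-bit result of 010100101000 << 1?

Original: 010100101000 (decimal 1320)
Shift left by 1 position
Append 1 zero on the right
Result: 101001010000 (decimal 2640)
Equivalent: 1320 << 1 = 1320 × 2^1 = 2640



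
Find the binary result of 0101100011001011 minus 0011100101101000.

Method 1 - Direct subtraction (column by column from the right: bit − bit − borrow-in; if negative, add 2 and borrow 1 from the next column):
borrow: 0111111011000000
        0101100011001011
-       0011100101101000
------------------------
        0001111101100011

Method 2 - Add two's complement:
Two's complement of 0011100101101000: invert → 1100011010010111, add 1 → 1100011010011000
  0101100011001011
+ 1100011010011000
------------------
 10001111101100011  (end carry out of the top bit = 1)
Discarding the end carry: 0001111101100011
Decimal check:
  0101100011001011 = 16384 + 4096 + 2048 + 128 + 64 + 8 + 2 + 1 = 22731
  0011100101101000 = 8192 + 4096 + 2048 + 256 + 64 + 32 + 8 = 14696
  22731 - 14696 = 8035, and 0001111101100011 = 4096 + 2048 + 1024 + 512 + 256 + 64 + 32 + 2 + 1 = 8035 ✓



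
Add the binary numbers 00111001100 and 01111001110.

Add column by column from the right: bit + bit + carry-in; write the sum mod 2, carry 1 when the sum is 2 or 3.
carry:  11110011000
        00111001100
+       01111001110
-------------------
       010110011010
(the carry out of the leftmost column, 0, becomes the leading bit)
Decimal check:
  00111001100 = 256 + 128 + 64 + 8 + 4 = 460
  01111001110 = 512 + 256 + 128 + 64 + 8 + 4 + 2 = 974
  460 + 974 = 1434, and 010110011010 = 1024 + 256 + 128 + 16 + 8 + 2 = 1434 ✓



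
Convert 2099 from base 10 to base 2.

Using repeated division by 2:
2099 ÷ 2 = 1049 remainder 1
1049 ÷ 2 = 524 remainder 1
524 ÷ 2 = 262 remainder 0
262 ÷ 2 = 131 remainder 0
131 ÷ 2 = 65 remainder 1
65 ÷ 2 = 32 remainder 1
32 ÷ 2 = 16 remainder 0
16 ÷ 2 = 8 remainder 0
8 ÷ 2 = 4 remainder 0
4 ÷ 2 = 2 remainder 0
2 ÷ 2 = 1 remainder 0
1 ÷ 2 = 0 remainder 1
Reading remainders bottom to top: 100000110011



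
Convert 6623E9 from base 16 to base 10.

Expand by place value (powers of 16):
Digit values: E = 14
6623E9 = 6 × 16^5 + 6 × 16^4 + 2 × 16^3 + 3 × 16^2 + 14 × 16^1 + 9 × 16^0
= 6 × 1048576 + 6 × 65536 + 2 × 4096 + 3 × 256 + 14 × 16 + 9 × 1
= 6291456 + 393216 + 8192 + 768 + 224 + 9
= 6693865



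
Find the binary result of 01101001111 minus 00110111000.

Method 1 - Direct subtraction (column by column from the right: bit − bit − borrow-in; if negative, add 2 and borrow 1 from the next column):
borrow: 01101100000
        01101001111
-       00110111000
-------------------
        00110010111

Method 2 - Add two's complement:
Two's complement of 00110111000: invert → 11001000111, add 1 → 11001001000
  01101001111
+ 11001001000
-------------
 100110010111  (end carry out of the top bit = 1)
Discarding the end carry: 00110010111
Decimal check:
  01101001111 = 512 + 256 + 64 + 8 + 4 + 2 + 1 = 847
  00110111000 = 256 + 128 + 32 + 16 + 8 = 440
  847 - 440 = 407, and 00110010111 = 256 + 128 + 16 + 4 + 2 + 1 = 407 ✓



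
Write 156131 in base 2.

Using repeated division by 2:
156131 ÷ 2 = 78065 remainder 1
78065 ÷ 2 = 39032 remainder 1
39032 ÷ 2 = 19516 remainder 0
19516 ÷ 2 = 9758 remainder 0
9758 ÷ 2 = 4879 remainder 0
4879 ÷ 2 = 2439 remainder 1
2439 ÷ 2 = 1219 remainder 1
1219 ÷ 2 = 609 remainder 1
609 ÷ 2 = 304 remainder 1
304 ÷ 2 = 152 remainder 0
152 ÷ 2 = 76 remainder 0
76 ÷ 2 = 38 remainder 0
38 ÷ 2 = 19 remainder 0
19 ÷ 2 = 9 remainder 1
9 ÷ 2 = 4 remainder 1
4 ÷ 2 = 2 remainder 0
2 ÷ 2 = 1 remainder 0
1 ÷ 2 = 0 remainder 1
Reading remainders bottom to top: 100110000111100011



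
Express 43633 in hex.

Using repeated division by 16 (digits 10–15 are A–F):
43633 ÷ 16 = 2727 remainder 1
2727 ÷ 16 = 170 remainder 7
170 ÷ 16 = 10 remainder 10 (A)
10 ÷ 16 = 0 remainder 10 (A)
Reading remainders bottom to top: AA71



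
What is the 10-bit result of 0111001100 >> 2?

Original: 0111001100 (decimal 460)
Shift right by 2 positions
Drop the 2 low bits; fill with zeros on the left
Result: 0001110011 (decimal 115)
Equivalent: 460 >> 2 = 460 ÷ 2^2 = 115



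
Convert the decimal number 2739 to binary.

Using repeated division by 2:
2739 ÷ 2 = 1369 remainder 1
1369 ÷ 2 = 684 remainder 1
684 ÷ 2 = 342 remainder 0
342 ÷ 2 = 171 remainder 0
171 ÷ 2 = 85 remainder 1
85 ÷ 2 = 42 remainder 1
42 ÷ 2 = 21 remainder 0
21 ÷ 2 = 10 remainder 1
10 ÷ 2 = 5 remainder 0
5 ÷ 2 = 2 remainder 1
2 ÷ 2 = 1 remainder 0
1 ÷ 2 = 0 remainder 1
Reading remainders bottom to top: 101010110011



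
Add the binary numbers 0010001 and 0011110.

Add column by column from the right: bit + bit + carry-in; write the sum mod 2, carry 1 when the sum is 2 or 3.
carry:  0100000
        0010001
+       0011110
---------------
       00101111
(the carry out of the leftmost column, 0, becomes the leading bit)
Decimal check:
  0010001 = 16 + 1 = 17
  0011110 = 16 + 8 + 4 + 2 = 30
  17 + 30 = 47, and 00101111 = 32 + 8 + 4 + 2 + 1 = 47 ✓



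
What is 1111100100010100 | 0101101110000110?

OR: 1 when either bit is 1
  1111100100010100
| 0101101110000110
------------------
  1111101110010110
Decimal: 63764 | 23430 = 64406



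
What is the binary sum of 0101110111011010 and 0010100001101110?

Add column by column from the right: bit + bit + carry-in; write the sum mod 2, carry 1 when the sum is 2 or 3.
carry:  1111001111111100
        0101110111011010
+       0010100001101110
------------------------
       01000011001001000
(the carry out of the leftmost column, 0, becomes the leading bit)
Decimal check:
  0101110111011010 = 16384 + 4096 + 2048 + 1024 + 256 + 128 + 64 + 16 + 8 + 2 = 24026
  0010100001101110 = 8192 + 2048 + 64 + 32 + 8 + 4 + 2 = 10350
  24026 + 10350 = 34376, and 01000011001001000 = 32768 + 1024 + 512 + 64 + 8 = 34376 ✓



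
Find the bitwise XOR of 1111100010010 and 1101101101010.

XOR: 1 when bits differ
  1111100010010
^ 1101101101010
---------------
  0010001111000
Decimal: 7954 ^ 7018 = 1144



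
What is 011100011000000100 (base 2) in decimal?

Sum of powers of 2 for each 1-bit:
2^2 + 2^9 + 2^10 + 2^14 + 2^15 + 2^16
= 4 + 512 + 1024 + 16384 + 32768 + 65536
= 116228



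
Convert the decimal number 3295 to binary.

Using repeated division by 2:
3295 ÷ 2 = 1647 remainder 1
1647 ÷ 2 = 823 remainder 1
823 ÷ 2 = 411 remainder 1
411 ÷ 2 = 205 remainder 1
205 ÷ 2 = 102 remainder 1
102 ÷ 2 = 51 remainder 0
51 ÷ 2 = 25 remainder 1
25 ÷ 2 = 12 remainder 1
12 ÷ 2 = 6 remainder 0
6 ÷ 2 = 3 remainder 0
3 ÷ 2 = 1 remainder 1
1 ÷ 2 = 0 remainder 1
Reading remainders bottom to top: 110011011111



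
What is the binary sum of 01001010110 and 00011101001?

Add column by column from the right: bit + bit + carry-in; write the sum mod 2, carry 1 when the sum is 2 or 3.
carry:  00110000000
        01001010110
+       00011101001
-------------------
       001100111111
(the carry out of the leftmost column, 0, becomes the leading bit)
Decimal check:
  01001010110 = 512 + 64 + 16 + 4 + 2 = 598
  00011101001 = 128 + 64 + 32 + 8 + 1 = 233
  598 + 233 = 831, and 001100111111 = 512 + 256 + 32 + 16 + 8 + 4 + 2 + 1 = 831 ✓



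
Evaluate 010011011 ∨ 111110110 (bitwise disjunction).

OR: 1 when either bit is 1
  010011011
| 111110110
-----------
  111111111
Decimal: 155 | 502 = 511



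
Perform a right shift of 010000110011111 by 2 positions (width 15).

Original: 010000110011111 (decimal 8607)
Shift right by 2 positions
Drop the 2 low bits; fill with zeros on the left
Result: 000100001100111 (decimal 2151)
Equivalent: 8607 >> 2 = 8607 ÷ 2^2 = 2151



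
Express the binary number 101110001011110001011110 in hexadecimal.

Group into 4-bit nibbles from right:
  1011 = B
  1000 = 8
  1011 = B
  1100 = C
  0101 = 5
  1110 = E
Result: B8BC5E



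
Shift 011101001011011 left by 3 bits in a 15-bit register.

Original: 011101001011011 (decimal 14939)
Shift left by 3 positions
Append 3 zeros on the right and drop the 3 high bits that overflow the 15-bit width
Result: 101001011011000 (decimal 21208)
Equivalent: 14939 << 3 = 14939 × 2^3 = 119512, truncated to 15 bits = 21208



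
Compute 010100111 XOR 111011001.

XOR: 1 when bits differ
  010100111
^ 111011001
-----------
  101111110
Decimal: 167 ^ 473 = 382



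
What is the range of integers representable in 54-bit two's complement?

For 54-bit two's complement:
Minimum: -2^53 = -9007199254740992
Maximum: 2^53 - 1 = 9007199254740991



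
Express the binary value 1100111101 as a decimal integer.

Sum of powers of 2 for each 1-bit:
2^0 + 2^2 + 2^3 + 2^4 + 2^5 + 2^8 + 2^9
= 1 + 4 + 8 + 16 + 32 + 256 + 512
= 829



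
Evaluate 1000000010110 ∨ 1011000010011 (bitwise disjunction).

OR: 1 when either bit is 1
  1000000010110
| 1011000010011
---------------
  1011000010111
Decimal: 4118 | 5651 = 5655



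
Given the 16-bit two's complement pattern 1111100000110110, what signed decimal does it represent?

Binary: 1111100000110110
Sign bit: 1 (negative)
Invert: 0000011111001001
Add 1:  0000011111001010
Magnitude: 0000011111001010 = 1024 + 512 + 256 + 128 + 64 + 8 + 2 = 1994
Value: -1994



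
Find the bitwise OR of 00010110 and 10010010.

OR: 1 when either bit is 1
  00010110
| 10010010
----------
  10010110
Decimal: 22 | 146 = 150



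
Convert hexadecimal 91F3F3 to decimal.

Expand by place value (powers of 16):
Digit values: F = 15
91F3F3 = 9 × 16^5 + 1 × 16^4 + 15 × 16^3 + 3 × 16^2 + 15 × 16^1 + 3 × 16^0
= 9 × 1048576 + 1 × 65536 + 15 × 4096 + 3 × 256 + 15 × 16 + 3 × 1
= 9437184 + 65536 + 61440 + 768 + 240 + 3
= 9565171



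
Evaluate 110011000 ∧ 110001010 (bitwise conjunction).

AND: 1 only when both bits are 1
  110011000
& 110001010
-----------
  110001000
Decimal: 408 & 394 = 392



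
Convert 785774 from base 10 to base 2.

Using repeated division by 2:
785774 ÷ 2 = 392887 remainder 0
392887 ÷ 2 = 196443 remainder 1
196443 ÷ 2 = 98221 remainder 1
98221 ÷ 2 = 49110 remainder 1
49110 ÷ 2 = 24555 remainder 0
24555 ÷ 2 = 12277 remainder 1
12277 ÷ 2 = 6138 remainder 1
6138 ÷ 2 = 3069 remainder 0
3069 ÷ 2 = 1534 remainder 1
1534 ÷ 2 = 767 remainder 0
767 ÷ 2 = 383 remainder 1
383 ÷ 2 = 191 remainder 1
191 ÷ 2 = 95 remainder 1
95 ÷ 2 = 47 remainder 1
47 ÷ 2 = 23 remainder 1
23 ÷ 2 = 11 remainder 1
11 ÷ 2 = 5 remainder 1
5 ÷ 2 = 2 remainder 1
2 ÷ 2 = 1 remainder 0
1 ÷ 2 = 0 remainder 1
Reading remainders bottom to top: 10111111110101101110



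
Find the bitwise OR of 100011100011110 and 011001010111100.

OR: 1 when either bit is 1
  100011100011110
| 011001010111100
-----------------
  111011110111110
Decimal: 18206 | 12988 = 30654



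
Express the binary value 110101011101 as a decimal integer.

Sum of powers of 2 for each 1-bit:
2^0 + 2^2 + 2^3 + 2^4 + 2^6 + 2^8 + 2^10 + 2^11
= 1 + 4 + 8 + 16 + 64 + 256 + 1024 + 2048
= 3421



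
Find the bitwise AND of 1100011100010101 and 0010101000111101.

AND: 1 only when both bits are 1
  1100011100010101
& 0010101000111101
------------------
  0000001000010101
Decimal: 50965 & 10813 = 533



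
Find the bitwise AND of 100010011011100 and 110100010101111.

AND: 1 only when both bits are 1
  100010011011100
& 110100010101111
-----------------
  100000010001100
Decimal: 17628 & 26799 = 16524



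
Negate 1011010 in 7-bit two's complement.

Original (sign bit 1, negative): 1011010
Step 1 - Invert all bits: 0100101
Step 2 - Add 1: 0100110
Verification: 1011010 + 0100110 = 10000000; discarding the end carry (carry out of the top bit) leaves the 7-bit value 0000000, as required for x + (-x)



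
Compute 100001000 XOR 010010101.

XOR: 1 when bits differ
  100001000
^ 010010101
-----------
  110011101
Decimal: 264 ^ 149 = 413



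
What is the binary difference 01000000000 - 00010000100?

Method 1 - Direct subtraction (column by column from the right: bit − bit − borrow-in; if negative, add 2 and borrow 1 from the next column):
borrow: 01111111000
        01000000000
-       00010000100
-------------------
        00101111100

Method 2 - Add two's complement:
Two's complement of 00010000100: invert → 11101111011, add 1 → 11101111100
  01000000000
+ 11101111100
-------------
 100101111100  (end carry out of the top bit = 1)
Discarding the end carry: 00101111100
Decimal check:
  01000000000 = 512
  00010000100 = 128 + 4 = 132
  512 - 132 = 380, and 00101111100 = 256 + 64 + 32 + 16 + 8 + 4 = 380 ✓



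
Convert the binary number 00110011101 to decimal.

Sum of powers of 2 for each 1-bit:
2^0 + 2^2 + 2^3 + 2^4 + 2^7 + 2^8
= 1 + 4 + 8 + 16 + 128 + 256
= 413



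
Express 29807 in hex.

Using repeated division by 16 (digits 10–15 are A–F):
29807 ÷ 16 = 1862 remainder 15 (F)
1862 ÷ 16 = 116 remainder 6
116 ÷ 16 = 7 remainder 4
7 ÷ 16 = 0 remainder 7
Reading remainders bottom to top: 746F



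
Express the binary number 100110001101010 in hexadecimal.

Group into 4-bit nibbles from right:
  0100 = 4
  1100 = C
  0110 = 6
  1010 = A
Result: 4C6A



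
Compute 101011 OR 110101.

OR: 1 when either bit is 1
  101011
| 110101
--------
  111111
Decimal: 43 | 53 = 63



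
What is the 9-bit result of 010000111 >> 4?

Original: 010000111 (decimal 135)
Shift right by 4 positions
Drop the 4 low bits; fill with zeros on the left
Result: 000001000 (decimal 8)
Equivalent: 135 >> 4 = 135 ÷ 2^4 = 8



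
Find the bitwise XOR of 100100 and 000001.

XOR: 1 when bits differ
  100100
^ 000001
--------
  100101
Decimal: 36 ^ 1 = 37



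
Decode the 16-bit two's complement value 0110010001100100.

Binary: 0110010001100100
Sign bit: 0 (non-negative)
Read directly as an unsigned value:
0110010001100100 = 16384 + 8192 + 1024 + 64 + 32 + 4 = 25700
Value: 25700



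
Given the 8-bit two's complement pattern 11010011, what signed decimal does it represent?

Binary: 11010011
Sign bit: 1 (negative)
Invert: 00101100
Add 1:  00101101
Magnitude: 00101101 = 32 + 8 + 4 + 1 = 45
Value: -45



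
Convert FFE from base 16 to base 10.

Expand by place value (powers of 16):
Digit values: F = 15, E = 14
FFE = 15 × 16^2 + 15 × 16^1 + 14 × 16^0
= 15 × 256 + 15 × 16 + 14 × 1
= 3840 + 240 + 14
= 4094



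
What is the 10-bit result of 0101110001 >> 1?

Original: 0101110001 (decimal 369)
Shift right by 1 position
Drop the 1 low bit; fill with zero on the left
Result: 0010111000 (decimal 184)
Equivalent: 369 >> 1 = 369 ÷ 2^1 = 184



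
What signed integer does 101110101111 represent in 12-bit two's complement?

Binary: 101110101111
Sign bit: 1 (negative)
Invert: 010001010000
Add 1:  010001010001
Magnitude: 010001010001 = 1024 + 64 + 16 + 1 = 1105
Value: -1105

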